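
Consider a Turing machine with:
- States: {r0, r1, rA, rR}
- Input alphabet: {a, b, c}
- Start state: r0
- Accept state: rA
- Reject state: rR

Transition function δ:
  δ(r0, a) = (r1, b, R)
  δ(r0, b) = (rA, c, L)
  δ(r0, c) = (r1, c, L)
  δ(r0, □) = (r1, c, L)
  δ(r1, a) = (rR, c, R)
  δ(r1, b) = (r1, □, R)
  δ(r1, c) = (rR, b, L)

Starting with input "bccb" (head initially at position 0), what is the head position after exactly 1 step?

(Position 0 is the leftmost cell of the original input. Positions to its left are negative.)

Execution trace (head position shown):
Step 0: [r0]bccb  (head at position 0)
Step 1: move left → [rA]□cccb  (head at position -1)

After 1 step, the head is at position -1.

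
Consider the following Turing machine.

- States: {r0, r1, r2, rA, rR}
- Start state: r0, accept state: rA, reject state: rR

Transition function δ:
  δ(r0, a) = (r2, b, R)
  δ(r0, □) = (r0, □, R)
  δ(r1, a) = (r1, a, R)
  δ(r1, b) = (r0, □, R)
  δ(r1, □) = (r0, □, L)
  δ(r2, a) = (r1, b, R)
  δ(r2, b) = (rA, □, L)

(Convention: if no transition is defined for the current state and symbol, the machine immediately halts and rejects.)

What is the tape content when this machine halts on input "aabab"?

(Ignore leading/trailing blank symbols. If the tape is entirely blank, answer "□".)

Execution trace:
Initial: [r0]aabab
Step 1: δ(r0, a) = (r2, b, R) → b[r2]abab
Step 2: δ(r2, a) = (r1, b, R) → bb[r1]bab
Step 3: δ(r1, b) = (r0, □, R) → bb□[r0]ab
Step 4: δ(r0, a) = (r2, b, R) → bb□b[r2]b
Step 5: δ(r2, b) = (rA, □, L) → bb□[rA]b□

The machine reaches the accept state rA and halts.

Final tape (ignoring leading/trailing blanks): bb□b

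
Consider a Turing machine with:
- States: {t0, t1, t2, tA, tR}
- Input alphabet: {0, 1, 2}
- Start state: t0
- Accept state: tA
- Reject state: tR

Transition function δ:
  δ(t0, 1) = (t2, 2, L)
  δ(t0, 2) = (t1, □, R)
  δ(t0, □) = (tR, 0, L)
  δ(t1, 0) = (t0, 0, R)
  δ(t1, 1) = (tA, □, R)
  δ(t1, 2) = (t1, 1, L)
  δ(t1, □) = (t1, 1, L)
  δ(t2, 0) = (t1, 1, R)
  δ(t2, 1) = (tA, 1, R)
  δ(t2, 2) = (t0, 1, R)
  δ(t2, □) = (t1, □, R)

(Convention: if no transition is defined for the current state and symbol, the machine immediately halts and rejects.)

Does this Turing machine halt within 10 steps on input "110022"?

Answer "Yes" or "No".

Execution trace:
Initial: [t0]110022
Step 1: δ(t0, 1) = (t2, 2, L) → [t2]□210022
Step 2: δ(t2, □) = (t1, □, R) → □[t1]210022
Step 3: δ(t1, 2) = (t1, 1, L) → [t1]□110022
Step 4: δ(t1, □) = (t1, 1, L) → [t1]□1110022
Step 5: δ(t1, □) = (t1, 1, L) → [t1]□11110022
Step 6: δ(t1, □) = (t1, 1, L) → [t1]□111110022
Step 7: δ(t1, □) = (t1, 1, L) → [t1]□1111110022
Step 8: δ(t1, □) = (t1, 1, L) → [t1]□11111110022
Step 9: δ(t1, □) = (t1, 1, L) → [t1]□111111110022
Step 10: δ(t1, □) = (t1, 1, L) → [t1]□1111111110022

The machine has not reached a halting state after 10 steps.
The machine did not halt within the 10-step bound.

Answer: No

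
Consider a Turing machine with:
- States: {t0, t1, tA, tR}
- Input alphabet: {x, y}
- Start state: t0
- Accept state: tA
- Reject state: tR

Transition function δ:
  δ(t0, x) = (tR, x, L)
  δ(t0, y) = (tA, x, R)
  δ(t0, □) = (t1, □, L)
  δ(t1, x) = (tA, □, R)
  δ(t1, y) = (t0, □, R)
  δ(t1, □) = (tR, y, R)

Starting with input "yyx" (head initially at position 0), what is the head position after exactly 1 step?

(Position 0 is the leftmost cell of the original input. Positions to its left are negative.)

Execution trace (head position shown):
Step 0: [t0]yyx  (head at position 0)
Step 1: move right → x[tA]yx  (head at position 1)

After 1 step, the head is at position 1.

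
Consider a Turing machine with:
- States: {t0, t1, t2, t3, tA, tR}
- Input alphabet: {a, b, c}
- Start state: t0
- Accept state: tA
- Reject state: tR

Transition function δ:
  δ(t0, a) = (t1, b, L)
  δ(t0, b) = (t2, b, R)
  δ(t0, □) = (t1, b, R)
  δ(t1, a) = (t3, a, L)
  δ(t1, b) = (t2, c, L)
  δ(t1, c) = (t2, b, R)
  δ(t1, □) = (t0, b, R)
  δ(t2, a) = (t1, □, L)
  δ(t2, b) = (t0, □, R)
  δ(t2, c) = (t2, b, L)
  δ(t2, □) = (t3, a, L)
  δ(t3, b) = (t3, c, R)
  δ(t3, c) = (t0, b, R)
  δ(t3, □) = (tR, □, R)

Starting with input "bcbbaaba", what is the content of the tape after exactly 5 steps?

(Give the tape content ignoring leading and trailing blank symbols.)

Execution trace:
Initial: [t0]bcbbaaba
Step 1: δ(t0, b) = (t2, b, R) → b[t2]cbbaaba
Step 2: δ(t2, c) = (t2, b, L) → [t2]bbbbaaba
Step 3: δ(t2, b) = (t0, □, R) → □[t0]bbbaaba
Step 4: δ(t0, b) = (t2, b, R) → □b[t2]bbaaba
Step 5: δ(t2, b) = (t0, □, R) → □b□[t0]baaba

After 5 steps, the tape (ignoring leading/trailing blanks) is: b□baaba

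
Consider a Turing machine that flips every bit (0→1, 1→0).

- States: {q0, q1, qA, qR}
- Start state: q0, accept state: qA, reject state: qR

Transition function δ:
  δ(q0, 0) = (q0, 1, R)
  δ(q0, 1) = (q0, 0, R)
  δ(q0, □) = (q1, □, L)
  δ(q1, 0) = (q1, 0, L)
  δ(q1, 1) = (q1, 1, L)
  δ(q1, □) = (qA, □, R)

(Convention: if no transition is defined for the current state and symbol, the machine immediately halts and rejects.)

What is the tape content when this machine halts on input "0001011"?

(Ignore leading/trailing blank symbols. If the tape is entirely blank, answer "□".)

Execution trace:
Initial: [q0]0001011
Step 1: δ(q0, 0) = (q0, 1, R) → 1[q0]001011
Step 2: δ(q0, 0) = (q0, 1, R) → 11[q0]01011
Step 3: δ(q0, 0) = (q0, 1, R) → 111[q0]1011
Step 4: δ(q0, 1) = (q0, 0, R) → 1110[q0]011
Step 5: δ(q0, 0) = (q0, 1, R) → 11101[q0]11
Step 6: δ(q0, 1) = (q0, 0, R) → 111010[q0]1
Step 7: δ(q0, 1) = (q0, 0, R) → 1110100[q0]□
Step 8: δ(q0, □) = (q1, □, L) → 111010[q1]0□
Step 9: δ(q1, 0) = (q1, 0, L) → 11101[q1]00□
Step 10: δ(q1, 0) = (q1, 0, L) → 1110[q1]100□
Step 11: δ(q1, 1) = (q1, 1, L) → 111[q1]0100□
Step 12: δ(q1, 0) = (q1, 0, L) → 11[q1]10100□
Step 13: δ(q1, 1) = (q1, 1, L) → 1[q1]110100□
Step 14: δ(q1, 1) = (q1, 1, L) → [q1]1110100□
Step 15: δ(q1, 1) = (q1, 1, L) → [q1]□1110100□
Step 16: δ(q1, □) = (qA, □, R) → □[qA]1110100□

The machine reaches the accept state qA and halts.

Final tape (ignoring leading/trailing blanks): 1110100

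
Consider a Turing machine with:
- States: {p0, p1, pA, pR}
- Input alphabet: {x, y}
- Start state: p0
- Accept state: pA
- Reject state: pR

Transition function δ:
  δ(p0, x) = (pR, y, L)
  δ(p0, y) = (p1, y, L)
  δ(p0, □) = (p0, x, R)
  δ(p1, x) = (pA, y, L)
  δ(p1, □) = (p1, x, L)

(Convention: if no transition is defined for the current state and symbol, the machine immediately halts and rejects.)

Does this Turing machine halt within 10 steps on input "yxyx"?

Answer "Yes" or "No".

Execution trace:
Initial: [p0]yxyx
Step 1: δ(p0, y) = (p1, y, L) → [p1]□yxyx
Step 2: δ(p1, □) = (p1, x, L) → [p1]□xyxyx
Step 3: δ(p1, □) = (p1, x, L) → [p1]□xxyxyx
Step 4: δ(p1, □) = (p1, x, L) → [p1]□xxxyxyx
Step 5: δ(p1, □) = (p1, x, L) → [p1]□xxxxyxyx
Step 6: δ(p1, □) = (p1, x, L) → [p1]□xxxxxyxyx
Step 7: δ(p1, □) = (p1, x, L) → [p1]□xxxxxxyxyx
Step 8: δ(p1, □) = (p1, x, L) → [p1]□xxxxxxxyxyx
Step 9: δ(p1, □) = (p1, x, L) → [p1]□xxxxxxxxyxyx
Step 10: δ(p1, □) = (p1, x, L) → [p1]□xxxxxxxxxyxyx

The machine has not reached a halting state after 10 steps.
The machine did not halt within the 10-step bound.

Answer: No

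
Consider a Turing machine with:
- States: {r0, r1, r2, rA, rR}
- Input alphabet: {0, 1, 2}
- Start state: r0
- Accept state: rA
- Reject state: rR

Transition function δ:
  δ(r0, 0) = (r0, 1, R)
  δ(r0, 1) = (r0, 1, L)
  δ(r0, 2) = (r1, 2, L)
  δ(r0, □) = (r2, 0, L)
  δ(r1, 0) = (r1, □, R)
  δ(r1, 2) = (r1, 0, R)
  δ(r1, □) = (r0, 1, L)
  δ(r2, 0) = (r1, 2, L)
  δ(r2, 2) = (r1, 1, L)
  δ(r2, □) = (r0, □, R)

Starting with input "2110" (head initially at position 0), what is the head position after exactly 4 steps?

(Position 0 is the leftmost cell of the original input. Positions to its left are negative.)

Execution trace (head position shown):
Step 0: [r0]2110  (head at position 0)
Step 1: move left → [r1]□2110  (head at position -1)
Step 2: move left → [r0]□12110  (head at position -2)
Step 3: move left → [r2]□012110  (head at position -3)
Step 4: move right → □[r0]012110  (head at position -2)

After 4 steps, the head is at position -2.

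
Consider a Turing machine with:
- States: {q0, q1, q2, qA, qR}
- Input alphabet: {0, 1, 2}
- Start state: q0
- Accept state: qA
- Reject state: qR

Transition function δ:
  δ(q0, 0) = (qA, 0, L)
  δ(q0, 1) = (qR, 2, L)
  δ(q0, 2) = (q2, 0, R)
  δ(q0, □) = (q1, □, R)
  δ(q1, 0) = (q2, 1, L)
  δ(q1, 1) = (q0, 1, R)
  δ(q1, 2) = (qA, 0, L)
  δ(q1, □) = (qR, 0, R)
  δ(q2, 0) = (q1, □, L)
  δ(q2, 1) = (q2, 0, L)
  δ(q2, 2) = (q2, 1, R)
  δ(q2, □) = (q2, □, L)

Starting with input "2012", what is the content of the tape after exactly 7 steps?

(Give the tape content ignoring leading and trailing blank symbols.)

Execution trace:
Initial: [q0]2012
Step 1: δ(q0, 2) = (q2, 0, R) → 0[q2]012
Step 2: δ(q2, 0) = (q1, □, L) → [q1]0□12
Step 3: δ(q1, 0) = (q2, 1, L) → [q2]□1□12
Step 4: δ(q2, □) = (q2, □, L) → [q2]□□1□12
Step 5: δ(q2, □) = (q2, □, L) → [q2]□□□1□12
Step 6: δ(q2, □) = (q2, □, L) → [q2]□□□□1□12
Step 7: δ(q2, □) = (q2, □, L) → [q2]□□□□□1□12

After 7 steps, the tape (ignoring leading/trailing blanks) is: 1□12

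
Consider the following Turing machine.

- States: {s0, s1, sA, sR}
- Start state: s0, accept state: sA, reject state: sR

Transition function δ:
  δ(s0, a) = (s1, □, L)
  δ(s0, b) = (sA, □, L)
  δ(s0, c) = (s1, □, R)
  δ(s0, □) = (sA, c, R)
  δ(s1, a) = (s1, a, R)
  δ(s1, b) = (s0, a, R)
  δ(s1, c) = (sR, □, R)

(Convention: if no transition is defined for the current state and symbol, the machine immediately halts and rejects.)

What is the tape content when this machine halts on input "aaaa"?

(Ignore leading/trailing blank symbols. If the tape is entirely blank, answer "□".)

Execution trace:
Initial: [s0]aaaa
Step 1: δ(s0, a) = (s1, □, L) → [s1]□□aaa

No transition is defined for δ(s1, □). By convention the machine halts and rejects.

Final tape (ignoring leading/trailing blanks): aaa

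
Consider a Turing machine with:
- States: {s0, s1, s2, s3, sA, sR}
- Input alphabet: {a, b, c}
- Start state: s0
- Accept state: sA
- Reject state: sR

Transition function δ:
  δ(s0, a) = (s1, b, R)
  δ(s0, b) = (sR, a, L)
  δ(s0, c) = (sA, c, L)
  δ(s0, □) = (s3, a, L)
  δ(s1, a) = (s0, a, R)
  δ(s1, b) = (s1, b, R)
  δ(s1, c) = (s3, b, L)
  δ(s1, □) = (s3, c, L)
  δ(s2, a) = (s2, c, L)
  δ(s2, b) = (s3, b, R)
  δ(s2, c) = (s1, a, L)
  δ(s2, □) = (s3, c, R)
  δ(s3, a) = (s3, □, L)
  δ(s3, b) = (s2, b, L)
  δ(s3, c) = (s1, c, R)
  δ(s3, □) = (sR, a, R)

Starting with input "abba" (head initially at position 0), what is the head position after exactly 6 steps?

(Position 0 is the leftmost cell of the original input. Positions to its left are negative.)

Execution trace (head position shown):
Step 0: [s0]abba  (head at position 0)
Step 1: move right → b[s1]bba  (head at position 1)
Step 2: move right → bb[s1]ba  (head at position 2)
Step 3: move right → bbb[s1]a  (head at position 3)
Step 4: move right → bbba[s0]□  (head at position 4)
Step 5: move left → bbb[s3]aa  (head at position 3)
Step 6: move left → bb[s3]b□a  (head at position 2)

After 6 steps, the head is at position 2.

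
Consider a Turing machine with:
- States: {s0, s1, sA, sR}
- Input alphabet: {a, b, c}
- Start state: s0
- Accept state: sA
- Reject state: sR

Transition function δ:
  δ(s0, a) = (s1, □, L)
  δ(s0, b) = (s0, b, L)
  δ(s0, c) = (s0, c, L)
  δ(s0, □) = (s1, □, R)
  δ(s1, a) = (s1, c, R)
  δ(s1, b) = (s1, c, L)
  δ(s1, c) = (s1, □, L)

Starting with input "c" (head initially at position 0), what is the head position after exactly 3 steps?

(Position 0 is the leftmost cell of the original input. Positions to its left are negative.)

Execution trace (head position shown):
Step 0: [s0]c  (head at position 0)
Step 1: move left → [s0]□c  (head at position -1)
Step 2: move right → □[s1]c  (head at position 0)
Step 3: move left → [s1]□□  (head at position -1)

After 3 steps, the head is at position -1.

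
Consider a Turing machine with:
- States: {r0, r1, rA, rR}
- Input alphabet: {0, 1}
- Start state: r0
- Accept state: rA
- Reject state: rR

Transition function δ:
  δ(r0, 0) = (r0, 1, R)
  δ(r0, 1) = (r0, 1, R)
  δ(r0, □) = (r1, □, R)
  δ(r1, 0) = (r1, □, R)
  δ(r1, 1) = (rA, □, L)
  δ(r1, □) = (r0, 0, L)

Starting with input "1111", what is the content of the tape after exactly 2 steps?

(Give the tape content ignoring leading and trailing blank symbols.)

Execution trace:
Initial: [r0]1111
Step 1: δ(r0, 1) = (r0, 1, R) → 1[r0]111
Step 2: δ(r0, 1) = (r0, 1, R) → 11[r0]11

After 2 steps, the tape (ignoring leading/trailing blanks) is: 1111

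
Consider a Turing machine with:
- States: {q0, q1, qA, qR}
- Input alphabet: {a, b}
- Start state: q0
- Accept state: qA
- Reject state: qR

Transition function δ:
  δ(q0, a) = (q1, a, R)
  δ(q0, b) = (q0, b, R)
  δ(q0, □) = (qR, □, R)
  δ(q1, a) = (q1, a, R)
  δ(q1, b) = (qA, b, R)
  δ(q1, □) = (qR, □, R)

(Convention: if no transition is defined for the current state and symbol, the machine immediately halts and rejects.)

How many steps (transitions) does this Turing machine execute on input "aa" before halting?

Execution trace:
Initial: [q0]aa
Step 1: δ(q0, a) = (q1, a, R) → a[q1]a
Step 2: δ(q1, a) = (q1, a, R) → aa[q1]□
Step 3: δ(q1, □) = (qR, □, R) → aa□[qR]□

The machine reaches the reject state qR and halts.

The machine executed 3 steps before halting.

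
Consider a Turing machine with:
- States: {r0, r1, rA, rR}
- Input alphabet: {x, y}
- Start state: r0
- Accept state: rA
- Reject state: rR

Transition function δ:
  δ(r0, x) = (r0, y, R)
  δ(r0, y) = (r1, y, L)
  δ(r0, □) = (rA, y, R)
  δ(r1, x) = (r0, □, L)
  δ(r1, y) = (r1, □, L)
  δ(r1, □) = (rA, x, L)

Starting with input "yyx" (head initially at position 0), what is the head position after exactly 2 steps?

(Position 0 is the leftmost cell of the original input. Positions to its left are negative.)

Execution trace (head position shown):
Step 0: [r0]yyx  (head at position 0)
Step 1: move left → [r1]□yyx  (head at position -1)
Step 2: move left → [rA]□xyyx  (head at position -2)

After 2 steps, the head is at position -2.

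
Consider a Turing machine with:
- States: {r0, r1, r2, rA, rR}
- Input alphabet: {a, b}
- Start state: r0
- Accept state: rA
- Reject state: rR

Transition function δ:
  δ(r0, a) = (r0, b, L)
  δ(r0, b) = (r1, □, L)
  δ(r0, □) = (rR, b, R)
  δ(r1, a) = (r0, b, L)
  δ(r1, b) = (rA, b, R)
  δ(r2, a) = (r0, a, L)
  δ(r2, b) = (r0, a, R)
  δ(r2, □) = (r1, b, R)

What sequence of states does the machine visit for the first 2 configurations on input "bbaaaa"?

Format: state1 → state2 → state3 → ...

Execution trace:
Initial: [r0]bbaaaa
Step 1: δ(r0, b) = (r1, □, L) → [r1]□□baaaa

No transition is defined for δ(r1, □). By convention the machine halts and rejects.

State sequence: r0 → r1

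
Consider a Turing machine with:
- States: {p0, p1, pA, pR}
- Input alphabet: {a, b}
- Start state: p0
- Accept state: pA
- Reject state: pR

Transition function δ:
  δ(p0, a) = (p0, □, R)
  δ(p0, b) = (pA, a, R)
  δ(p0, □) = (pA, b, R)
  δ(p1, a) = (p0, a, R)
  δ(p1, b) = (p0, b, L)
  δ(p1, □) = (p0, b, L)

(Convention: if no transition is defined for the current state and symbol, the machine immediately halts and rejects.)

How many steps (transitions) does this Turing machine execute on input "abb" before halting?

Execution trace:
Initial: [p0]abb
Step 1: δ(p0, a) = (p0, □, R) → □[p0]bb
Step 2: δ(p0, b) = (pA, a, R) → □a[pA]b

The machine reaches the accept state pA and halts.

The machine executed 2 steps before halting.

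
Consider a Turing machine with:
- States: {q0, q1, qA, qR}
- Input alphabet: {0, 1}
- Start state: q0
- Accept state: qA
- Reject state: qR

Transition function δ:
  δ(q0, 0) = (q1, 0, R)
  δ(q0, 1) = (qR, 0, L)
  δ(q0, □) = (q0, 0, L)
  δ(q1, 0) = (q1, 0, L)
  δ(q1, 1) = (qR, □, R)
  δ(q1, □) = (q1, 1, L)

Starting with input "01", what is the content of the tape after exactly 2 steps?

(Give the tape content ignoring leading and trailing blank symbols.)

Execution trace:
Initial: [q0]01
Step 1: δ(q0, 0) = (q1, 0, R) → 0[q1]1
Step 2: δ(q1, 1) = (qR, □, R) → 0□[qR]□

The machine reaches the reject state qR and halts.

After 2 steps, the tape (ignoring leading/trailing blanks) is: 0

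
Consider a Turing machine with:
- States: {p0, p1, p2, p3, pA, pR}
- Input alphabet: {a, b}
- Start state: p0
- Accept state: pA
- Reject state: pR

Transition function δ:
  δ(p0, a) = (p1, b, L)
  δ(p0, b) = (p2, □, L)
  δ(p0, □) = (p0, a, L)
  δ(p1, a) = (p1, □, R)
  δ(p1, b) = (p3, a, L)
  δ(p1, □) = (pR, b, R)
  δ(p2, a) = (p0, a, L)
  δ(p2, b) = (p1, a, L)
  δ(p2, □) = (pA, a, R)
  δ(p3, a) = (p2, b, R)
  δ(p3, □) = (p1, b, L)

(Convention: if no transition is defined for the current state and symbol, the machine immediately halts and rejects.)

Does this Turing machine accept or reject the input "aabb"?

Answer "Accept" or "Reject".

Execution trace:
Initial: [p0]aabb
Step 1: δ(p0, a) = (p1, b, L) → [p1]□babb
Step 2: δ(p1, □) = (pR, b, R) → b[pR]babb

The machine reaches the reject state pR and halts.

Answer: Reject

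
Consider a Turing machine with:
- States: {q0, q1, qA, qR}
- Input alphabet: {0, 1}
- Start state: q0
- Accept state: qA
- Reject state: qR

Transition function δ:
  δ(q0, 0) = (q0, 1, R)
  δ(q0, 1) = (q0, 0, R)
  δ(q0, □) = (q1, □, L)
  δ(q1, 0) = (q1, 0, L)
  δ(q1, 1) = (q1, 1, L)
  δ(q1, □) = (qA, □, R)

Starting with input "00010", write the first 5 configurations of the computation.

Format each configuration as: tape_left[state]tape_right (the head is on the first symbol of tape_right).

Transitions applied:
Step 1: δ(q0, 0) = (q0, 1, R)
Step 2: δ(q0, 0) = (q0, 1, R)
Step 3: δ(q0, 0) = (q0, 1, R)
Step 4: δ(q0, 1) = (q0, 0, R)

The first 5 configurations are:
[q0]00010 ⊢ 1[q0]0010 ⊢ 11[q0]010 ⊢ 111[q0]10 ⊢ 1110[q0]0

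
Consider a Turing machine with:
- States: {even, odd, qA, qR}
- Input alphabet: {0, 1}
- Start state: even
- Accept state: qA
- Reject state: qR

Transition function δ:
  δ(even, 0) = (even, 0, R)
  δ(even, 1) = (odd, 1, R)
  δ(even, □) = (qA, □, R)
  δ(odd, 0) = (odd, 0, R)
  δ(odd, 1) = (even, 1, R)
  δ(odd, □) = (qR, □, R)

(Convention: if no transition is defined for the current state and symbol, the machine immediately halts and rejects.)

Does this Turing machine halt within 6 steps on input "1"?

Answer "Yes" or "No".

Execution trace:
Initial: [even]1
Step 1: δ(even, 1) = (odd, 1, R) → 1[odd]□
Step 2: δ(odd, □) = (qR, □, R) → 1□[qR]□

The machine reaches the reject state qR and halts.
The machine halted after 2 steps (within the 6-step bound).

Answer: Yes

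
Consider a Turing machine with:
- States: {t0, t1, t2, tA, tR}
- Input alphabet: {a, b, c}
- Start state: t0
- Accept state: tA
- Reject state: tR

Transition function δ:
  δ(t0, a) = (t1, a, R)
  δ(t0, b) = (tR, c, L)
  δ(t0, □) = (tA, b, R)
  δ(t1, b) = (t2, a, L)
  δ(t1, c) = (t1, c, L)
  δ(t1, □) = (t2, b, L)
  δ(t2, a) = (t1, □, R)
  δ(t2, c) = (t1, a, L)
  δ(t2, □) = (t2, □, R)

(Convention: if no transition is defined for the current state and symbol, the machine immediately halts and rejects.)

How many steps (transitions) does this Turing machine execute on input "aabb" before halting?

Execution trace:
Initial: [t0]aabb
Step 1: δ(t0, a) = (t1, a, R) → a[t1]abb

No transition is defined for δ(t1, a). By convention the machine halts and rejects.

The machine executed 1 step before halting.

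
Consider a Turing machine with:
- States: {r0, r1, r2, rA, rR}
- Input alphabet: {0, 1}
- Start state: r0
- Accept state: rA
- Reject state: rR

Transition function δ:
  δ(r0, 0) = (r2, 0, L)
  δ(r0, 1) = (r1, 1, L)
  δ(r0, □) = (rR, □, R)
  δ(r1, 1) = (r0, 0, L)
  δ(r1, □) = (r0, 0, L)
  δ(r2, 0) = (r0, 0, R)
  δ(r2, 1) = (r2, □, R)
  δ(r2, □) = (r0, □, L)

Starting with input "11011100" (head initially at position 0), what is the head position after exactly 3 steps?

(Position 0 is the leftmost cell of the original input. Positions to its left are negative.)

Execution trace (head position shown):
Step 0: [r0]11011100  (head at position 0)
Step 1: move left → [r1]□11011100  (head at position -1)
Step 2: move left → [r0]□011011100  (head at position -2)
Step 3: move right → □[rR]011011100  (head at position -1)

After 3 steps, the head is at position -1.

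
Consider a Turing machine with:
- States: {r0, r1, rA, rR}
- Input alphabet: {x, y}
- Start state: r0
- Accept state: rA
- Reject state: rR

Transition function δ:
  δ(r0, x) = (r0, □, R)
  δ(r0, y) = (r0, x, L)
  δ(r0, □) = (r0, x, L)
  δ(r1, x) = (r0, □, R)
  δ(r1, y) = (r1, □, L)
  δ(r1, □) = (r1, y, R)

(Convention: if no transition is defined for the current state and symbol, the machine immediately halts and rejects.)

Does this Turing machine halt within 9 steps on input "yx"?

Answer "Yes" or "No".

Execution trace:
Initial: [r0]yx
Step 1: δ(r0, y) = (r0, x, L) → [r0]□xx
Step 2: δ(r0, □) = (r0, x, L) → [r0]□xxx
Step 3: δ(r0, □) = (r0, x, L) → [r0]□xxxx
Step 4: δ(r0, □) = (r0, x, L) → [r0]□xxxxx
Step 5: δ(r0, □) = (r0, x, L) → [r0]□xxxxxx
Step 6: δ(r0, □) = (r0, x, L) → [r0]□xxxxxxx
Step 7: δ(r0, □) = (r0, x, L) → [r0]□xxxxxxxx
Step 8: δ(r0, □) = (r0, x, L) → [r0]□xxxxxxxxx
Step 9: δ(r0, □) = (r0, x, L) → [r0]□xxxxxxxxxx

The machine has not reached a halting state after 9 steps.
The machine did not halt within the 9-step bound.

Answer: No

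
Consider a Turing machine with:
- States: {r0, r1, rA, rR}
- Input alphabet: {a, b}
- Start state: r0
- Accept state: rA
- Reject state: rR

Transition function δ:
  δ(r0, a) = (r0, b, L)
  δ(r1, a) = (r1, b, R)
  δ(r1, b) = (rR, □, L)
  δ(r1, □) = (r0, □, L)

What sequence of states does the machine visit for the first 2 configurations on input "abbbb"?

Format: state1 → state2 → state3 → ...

Execution trace:
Initial: [r0]abbbb
Step 1: δ(r0, a) = (r0, b, L) → [r0]□bbbbb

No transition is defined for δ(r0, □). By convention the machine halts and rejects.

State sequence: r0 → r0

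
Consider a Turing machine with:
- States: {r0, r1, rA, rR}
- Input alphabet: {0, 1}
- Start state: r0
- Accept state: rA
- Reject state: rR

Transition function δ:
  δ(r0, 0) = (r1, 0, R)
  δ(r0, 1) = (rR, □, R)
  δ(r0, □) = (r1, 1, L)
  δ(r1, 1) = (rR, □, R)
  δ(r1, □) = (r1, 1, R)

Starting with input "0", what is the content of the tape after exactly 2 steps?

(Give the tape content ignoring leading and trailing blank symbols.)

Execution trace:
Initial: [r0]0
Step 1: δ(r0, 0) = (r1, 0, R) → 0[r1]□
Step 2: δ(r1, □) = (r1, 1, R) → 01[r1]□

After 2 steps, the tape (ignoring leading/trailing blanks) is: 01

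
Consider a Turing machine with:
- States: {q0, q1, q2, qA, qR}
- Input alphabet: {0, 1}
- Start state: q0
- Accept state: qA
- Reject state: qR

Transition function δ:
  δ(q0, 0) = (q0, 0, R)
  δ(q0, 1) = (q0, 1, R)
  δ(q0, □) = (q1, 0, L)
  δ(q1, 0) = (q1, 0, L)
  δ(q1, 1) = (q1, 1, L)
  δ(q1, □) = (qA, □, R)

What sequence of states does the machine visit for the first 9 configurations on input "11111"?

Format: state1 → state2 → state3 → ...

Execution trace:
Initial: [q0]11111
Step 1: δ(q0, 1) = (q0, 1, R) → 1[q0]1111
Step 2: δ(q0, 1) = (q0, 1, R) → 11[q0]111
Step 3: δ(q0, 1) = (q0, 1, R) → 111[q0]11
Step 4: δ(q0, 1) = (q0, 1, R) → 1111[q0]1
Step 5: δ(q0, 1) = (q0, 1, R) → 11111[q0]□
Step 6: δ(q0, □) = (q1, 0, L) → 1111[q1]10
Step 7: δ(q1, 1) = (q1, 1, L) → 111[q1]110
Step 8: δ(q1, 1) = (q1, 1, L) → 11[q1]1110

State sequence: q0 → q0 → q0 → q0 → q0 → q0 → q1 → q1 → q1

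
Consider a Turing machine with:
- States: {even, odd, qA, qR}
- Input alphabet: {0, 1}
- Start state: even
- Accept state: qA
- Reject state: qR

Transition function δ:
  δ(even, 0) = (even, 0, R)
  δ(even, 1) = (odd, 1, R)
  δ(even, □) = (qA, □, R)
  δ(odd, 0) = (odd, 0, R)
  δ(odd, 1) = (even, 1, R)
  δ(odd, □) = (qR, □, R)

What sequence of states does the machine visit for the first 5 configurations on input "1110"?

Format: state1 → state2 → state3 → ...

Execution trace:
Initial: [even]1110
Step 1: δ(even, 1) = (odd, 1, R) → 1[odd]110
Step 2: δ(odd, 1) = (even, 1, R) → 11[even]10
Step 3: δ(even, 1) = (odd, 1, R) → 111[odd]0
Step 4: δ(odd, 0) = (odd, 0, R) → 1110[odd]□

State sequence: even → odd → even → odd → odd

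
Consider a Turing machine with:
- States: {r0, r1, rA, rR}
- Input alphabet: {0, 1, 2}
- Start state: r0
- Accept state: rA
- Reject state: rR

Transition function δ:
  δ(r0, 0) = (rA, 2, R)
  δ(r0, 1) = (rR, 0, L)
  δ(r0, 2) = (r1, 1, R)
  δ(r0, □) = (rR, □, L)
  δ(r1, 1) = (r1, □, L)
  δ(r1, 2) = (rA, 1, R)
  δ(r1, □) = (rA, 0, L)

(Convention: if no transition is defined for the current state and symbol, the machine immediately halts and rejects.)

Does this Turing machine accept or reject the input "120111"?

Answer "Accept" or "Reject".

Execution trace:
Initial: [r0]120111
Step 1: δ(r0, 1) = (rR, 0, L) → [rR]□020111

The machine reaches the reject state rR and halts.

Answer: Reject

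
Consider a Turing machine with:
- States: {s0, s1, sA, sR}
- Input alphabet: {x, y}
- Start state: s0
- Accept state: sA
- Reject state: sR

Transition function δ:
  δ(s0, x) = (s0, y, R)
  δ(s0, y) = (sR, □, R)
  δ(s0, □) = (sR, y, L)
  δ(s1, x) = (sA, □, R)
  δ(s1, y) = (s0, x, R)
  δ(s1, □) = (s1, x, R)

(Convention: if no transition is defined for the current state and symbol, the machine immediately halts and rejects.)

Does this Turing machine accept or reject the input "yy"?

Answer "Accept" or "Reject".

Execution trace:
Initial: [s0]yy
Step 1: δ(s0, y) = (sR, □, R) → □[sR]y

The machine reaches the reject state sR and halts.

Answer: Reject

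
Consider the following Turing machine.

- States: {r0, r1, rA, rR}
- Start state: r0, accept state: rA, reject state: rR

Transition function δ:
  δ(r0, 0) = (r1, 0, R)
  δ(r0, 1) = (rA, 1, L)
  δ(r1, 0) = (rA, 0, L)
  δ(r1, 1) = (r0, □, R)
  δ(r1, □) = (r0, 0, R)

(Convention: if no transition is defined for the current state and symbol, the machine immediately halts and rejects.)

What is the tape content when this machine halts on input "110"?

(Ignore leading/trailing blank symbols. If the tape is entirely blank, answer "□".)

Execution trace:
Initial: [r0]110
Step 1: δ(r0, 1) = (rA, 1, L) → [rA]□110

The machine reaches the accept state rA and halts.

Final tape (ignoring leading/trailing blanks): 110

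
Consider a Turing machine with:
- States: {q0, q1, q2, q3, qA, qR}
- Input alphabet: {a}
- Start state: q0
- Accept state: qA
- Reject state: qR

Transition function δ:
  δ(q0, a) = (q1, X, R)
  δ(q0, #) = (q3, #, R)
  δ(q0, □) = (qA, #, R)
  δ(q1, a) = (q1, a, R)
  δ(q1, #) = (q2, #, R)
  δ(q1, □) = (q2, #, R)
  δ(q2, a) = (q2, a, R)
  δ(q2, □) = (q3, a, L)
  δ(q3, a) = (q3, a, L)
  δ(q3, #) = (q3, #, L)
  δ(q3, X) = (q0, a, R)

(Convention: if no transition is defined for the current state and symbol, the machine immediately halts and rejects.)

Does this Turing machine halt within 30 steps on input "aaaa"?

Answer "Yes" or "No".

Execution trace:
Initial: [q0]aaaa
Step 1: δ(q0, a) = (q1, X, R) → X[q1]aaa
Step 2: δ(q1, a) = (q1, a, R) → Xa[q1]aa
Step 3: δ(q1, a) = (q1, a, R) → Xaa[q1]a
Step 4: δ(q1, a) = (q1, a, R) → Xaaa[q1]□
Step 5: δ(q1, □) = (q2, #, R) → Xaaa#[q2]□
Step 6: δ(q2, □) = (q3, a, L) → Xaaa[q3]#a
Step 7: δ(q3, #) = (q3, #, L) → Xaa[q3]a#a
Step 8: δ(q3, a) = (q3, a, L) → Xa[q3]aa#a
Step 9: δ(q3, a) = (q3, a, L) → X[q3]aaa#a
Step 10: δ(q3, a) = (q3, a, L) → [q3]Xaaa#a
Step 11: δ(q3, X) = (q0, a, R) → a[q0]aaa#a
Step 12: δ(q0, a) = (q1, X, R) → aX[q1]aa#a
Step 13: δ(q1, a) = (q1, a, R) → aXa[q1]a#a
Step 14: δ(q1, a) = (q1, a, R) → aXaa[q1]#a
Step 15: δ(q1, #) = (q2, #, R) → aXaa#[q2]a
Step 16: δ(q2, a) = (q2, a, R) → aXaa#a[q2]□
Step 17: δ(q2, □) = (q3, a, L) → aXaa#[q3]aa
Step 18: δ(q3, a) = (q3, a, L) → aXaa[q3]#aa
Step 19: δ(q3, #) = (q3, #, L) → aXa[q3]a#aa
Step 20: δ(q3, a) = (q3, a, L) → aX[q3]aa#aa
Step 21: δ(q3, a) = (q3, a, L) → a[q3]Xaa#aa
Step 22: δ(q3, X) = (q0, a, R) → aa[q0]aa#aa
Step 23: δ(q0, a) = (q1, X, R) → aaX[q1]a#aa
Step 24: δ(q1, a) = (q1, a, R) → aaXa[q1]#aa
Step 25: δ(q1, #) = (q2, #, R) → aaXa#[q2]aa
Step 26: δ(q2, a) = (q2, a, R) → aaXa#a[q2]a
Step 27: δ(q2, a) = (q2, a, R) → aaXa#aa[q2]□
Step 28: δ(q2, □) = (q3, a, L) → aaXa#a[q3]aa
Step 29: δ(q3, a) = (q3, a, L) → aaXa#[q3]aaa
Step 30: δ(q3, a) = (q3, a, L) → aaXa[q3]#aaa

The machine has not reached a halting state after 30 steps.
The machine did not halt within the 30-step bound.

Answer: No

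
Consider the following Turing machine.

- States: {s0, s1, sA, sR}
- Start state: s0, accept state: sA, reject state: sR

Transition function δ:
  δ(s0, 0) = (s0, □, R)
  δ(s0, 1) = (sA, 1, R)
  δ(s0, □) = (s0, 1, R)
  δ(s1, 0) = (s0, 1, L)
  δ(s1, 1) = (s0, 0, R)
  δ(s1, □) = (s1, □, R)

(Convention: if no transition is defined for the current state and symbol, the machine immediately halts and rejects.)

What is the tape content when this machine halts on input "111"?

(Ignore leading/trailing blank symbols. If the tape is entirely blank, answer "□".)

Execution trace:
Initial: [s0]111
Step 1: δ(s0, 1) = (sA, 1, R) → 1[sA]11

The machine reaches the accept state sA and halts.

Final tape (ignoring leading/trailing blanks): 111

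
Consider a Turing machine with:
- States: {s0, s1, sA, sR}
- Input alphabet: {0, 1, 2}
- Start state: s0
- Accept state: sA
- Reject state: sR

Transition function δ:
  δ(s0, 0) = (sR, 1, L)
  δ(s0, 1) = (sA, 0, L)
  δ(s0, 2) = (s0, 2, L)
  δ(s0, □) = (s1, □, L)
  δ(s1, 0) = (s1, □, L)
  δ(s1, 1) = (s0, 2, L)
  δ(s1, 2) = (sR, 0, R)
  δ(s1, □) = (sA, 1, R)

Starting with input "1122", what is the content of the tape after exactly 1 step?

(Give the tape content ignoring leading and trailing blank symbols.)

Execution trace:
Initial: [s0]1122
Step 1: δ(s0, 1) = (sA, 0, L) → [sA]□0122

The machine reaches the accept state sA and halts.

After 1 step, the tape (ignoring leading/trailing blanks) is: 0122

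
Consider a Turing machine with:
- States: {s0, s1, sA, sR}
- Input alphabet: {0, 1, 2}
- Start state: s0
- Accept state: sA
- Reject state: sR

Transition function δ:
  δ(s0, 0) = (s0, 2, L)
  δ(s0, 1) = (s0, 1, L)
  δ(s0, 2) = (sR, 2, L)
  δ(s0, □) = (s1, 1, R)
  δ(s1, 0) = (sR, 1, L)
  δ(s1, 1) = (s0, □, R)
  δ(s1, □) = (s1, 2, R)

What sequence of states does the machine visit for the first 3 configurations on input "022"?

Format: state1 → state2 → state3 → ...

Execution trace:
Initial: [s0]022
Step 1: δ(s0, 0) = (s0, 2, L) → [s0]□222
Step 2: δ(s0, □) = (s1, 1, R) → 1[s1]222

No transition is defined for δ(s1, 2). By convention the machine halts and rejects.

State sequence: s0 → s0 → s1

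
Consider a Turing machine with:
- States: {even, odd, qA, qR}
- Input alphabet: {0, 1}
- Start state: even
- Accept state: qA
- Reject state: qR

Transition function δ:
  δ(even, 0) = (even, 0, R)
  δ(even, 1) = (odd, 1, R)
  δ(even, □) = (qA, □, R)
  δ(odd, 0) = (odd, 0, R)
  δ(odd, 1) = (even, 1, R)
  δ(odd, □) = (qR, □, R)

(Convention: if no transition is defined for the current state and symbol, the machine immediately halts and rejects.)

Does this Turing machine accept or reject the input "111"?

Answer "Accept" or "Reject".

Execution trace:
Initial: [even]111
Step 1: δ(even, 1) = (odd, 1, R) → 1[odd]11
Step 2: δ(odd, 1) = (even, 1, R) → 11[even]1
Step 3: δ(even, 1) = (odd, 1, R) → 111[odd]□
Step 4: δ(odd, □) = (qR, □, R) → 111□[qR]□

The machine reaches the reject state qR and halts.

Answer: Reject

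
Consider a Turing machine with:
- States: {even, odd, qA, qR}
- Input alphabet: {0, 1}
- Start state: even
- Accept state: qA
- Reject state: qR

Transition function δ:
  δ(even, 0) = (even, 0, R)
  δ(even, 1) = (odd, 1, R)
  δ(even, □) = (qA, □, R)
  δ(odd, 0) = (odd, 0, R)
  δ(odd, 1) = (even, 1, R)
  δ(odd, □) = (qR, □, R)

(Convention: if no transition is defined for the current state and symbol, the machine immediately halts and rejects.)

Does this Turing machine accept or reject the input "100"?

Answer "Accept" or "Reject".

Execution trace:
Initial: [even]100
Step 1: δ(even, 1) = (odd, 1, R) → 1[odd]00
Step 2: δ(odd, 0) = (odd, 0, R) → 10[odd]0
Step 3: δ(odd, 0) = (odd, 0, R) → 100[odd]□
Step 4: δ(odd, □) = (qR, □, R) → 100□[qR]□

The machine reaches the reject state qR and halts.

Answer: Reject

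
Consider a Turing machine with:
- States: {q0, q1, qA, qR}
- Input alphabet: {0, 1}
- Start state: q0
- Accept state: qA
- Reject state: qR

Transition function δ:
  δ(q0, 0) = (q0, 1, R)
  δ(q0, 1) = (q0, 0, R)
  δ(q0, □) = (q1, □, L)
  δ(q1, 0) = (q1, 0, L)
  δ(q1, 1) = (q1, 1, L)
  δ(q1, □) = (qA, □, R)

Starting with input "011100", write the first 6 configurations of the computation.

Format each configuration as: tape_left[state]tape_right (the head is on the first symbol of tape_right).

Transitions applied:
Step 1: δ(q0, 0) = (q0, 1, R)
Step 2: δ(q0, 1) = (q0, 0, R)
Step 3: δ(q0, 1) = (q0, 0, R)
Step 4: δ(q0, 1) = (q0, 0, R)
Step 5: δ(q0, 0) = (q0, 1, R)

The first 6 configurations are:
[q0]011100 ⊢ 1[q0]11100 ⊢ 10[q0]1100 ⊢ 100[q0]100 ⊢ 1000[q0]00 ⊢ 10001[q0]0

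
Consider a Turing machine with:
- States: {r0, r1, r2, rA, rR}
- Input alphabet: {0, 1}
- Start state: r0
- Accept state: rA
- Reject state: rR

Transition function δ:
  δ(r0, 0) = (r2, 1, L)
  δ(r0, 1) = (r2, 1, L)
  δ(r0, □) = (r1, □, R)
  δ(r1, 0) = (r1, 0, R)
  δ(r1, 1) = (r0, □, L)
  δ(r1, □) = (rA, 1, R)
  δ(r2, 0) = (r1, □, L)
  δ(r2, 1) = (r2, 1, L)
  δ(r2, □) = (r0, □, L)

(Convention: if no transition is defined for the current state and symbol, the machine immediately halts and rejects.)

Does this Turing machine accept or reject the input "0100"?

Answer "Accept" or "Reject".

Execution trace:
Initial: [r0]0100
Step 1: δ(r0, 0) = (r2, 1, L) → [r2]□1100
Step 2: δ(r2, □) = (r0, □, L) → [r0]□□1100
Step 3: δ(r0, □) = (r1, □, R) → □[r1]□1100
Step 4: δ(r1, □) = (rA, 1, R) → □1[rA]1100

The machine reaches the accept state rA and halts.

Answer: Accept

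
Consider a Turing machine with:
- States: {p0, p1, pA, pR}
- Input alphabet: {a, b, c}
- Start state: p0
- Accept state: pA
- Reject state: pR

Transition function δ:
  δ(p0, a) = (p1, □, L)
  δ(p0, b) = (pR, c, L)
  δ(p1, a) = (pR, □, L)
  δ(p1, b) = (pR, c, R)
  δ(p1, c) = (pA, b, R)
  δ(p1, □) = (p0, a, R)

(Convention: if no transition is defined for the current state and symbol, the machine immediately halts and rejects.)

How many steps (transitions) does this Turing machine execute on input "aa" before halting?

Execution trace:
Initial: [p0]aa
Step 1: δ(p0, a) = (p1, □, L) → [p1]□□a
Step 2: δ(p1, □) = (p0, a, R) → a[p0]□a

No transition is defined for δ(p0, □). By convention the machine halts and rejects.

The machine executed 2 steps before halting.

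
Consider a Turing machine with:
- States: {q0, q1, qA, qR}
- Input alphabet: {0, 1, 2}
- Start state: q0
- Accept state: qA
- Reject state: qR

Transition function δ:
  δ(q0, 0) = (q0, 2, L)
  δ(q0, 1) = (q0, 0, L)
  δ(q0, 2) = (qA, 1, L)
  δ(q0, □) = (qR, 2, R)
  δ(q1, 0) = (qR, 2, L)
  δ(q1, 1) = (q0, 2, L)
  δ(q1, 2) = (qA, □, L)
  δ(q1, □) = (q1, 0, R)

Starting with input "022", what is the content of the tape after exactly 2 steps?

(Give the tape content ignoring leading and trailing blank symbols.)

Execution trace:
Initial: [q0]022
Step 1: δ(q0, 0) = (q0, 2, L) → [q0]□222
Step 2: δ(q0, □) = (qR, 2, R) → 2[qR]222

The machine reaches the reject state qR and halts.

After 2 steps, the tape (ignoring leading/trailing blanks) is: 2222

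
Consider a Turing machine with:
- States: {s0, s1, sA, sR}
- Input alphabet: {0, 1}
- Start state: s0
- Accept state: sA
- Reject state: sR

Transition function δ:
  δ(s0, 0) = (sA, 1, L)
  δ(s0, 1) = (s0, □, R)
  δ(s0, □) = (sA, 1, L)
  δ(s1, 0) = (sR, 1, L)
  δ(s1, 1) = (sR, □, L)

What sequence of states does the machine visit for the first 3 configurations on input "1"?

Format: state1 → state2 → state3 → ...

Execution trace:
Initial: [s0]1
Step 1: δ(s0, 1) = (s0, □, R) → □[s0]□
Step 2: δ(s0, □) = (sA, 1, L) → [sA]□1

The machine reaches the accept state sA and halts.

State sequence: s0 → s0 → sA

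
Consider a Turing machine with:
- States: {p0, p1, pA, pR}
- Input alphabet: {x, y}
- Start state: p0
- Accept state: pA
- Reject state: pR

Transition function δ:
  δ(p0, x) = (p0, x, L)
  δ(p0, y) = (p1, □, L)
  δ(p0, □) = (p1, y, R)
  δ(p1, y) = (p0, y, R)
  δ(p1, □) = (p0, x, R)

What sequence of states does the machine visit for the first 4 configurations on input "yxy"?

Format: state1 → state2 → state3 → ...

Execution trace:
Initial: [p0]yxy
Step 1: δ(p0, y) = (p1, □, L) → [p1]□□xy
Step 2: δ(p1, □) = (p0, x, R) → x[p0]□xy
Step 3: δ(p0, □) = (p1, y, R) → xy[p1]xy

No transition is defined for δ(p1, x). By convention the machine halts and rejects.

State sequence: p0 → p1 → p0 → p1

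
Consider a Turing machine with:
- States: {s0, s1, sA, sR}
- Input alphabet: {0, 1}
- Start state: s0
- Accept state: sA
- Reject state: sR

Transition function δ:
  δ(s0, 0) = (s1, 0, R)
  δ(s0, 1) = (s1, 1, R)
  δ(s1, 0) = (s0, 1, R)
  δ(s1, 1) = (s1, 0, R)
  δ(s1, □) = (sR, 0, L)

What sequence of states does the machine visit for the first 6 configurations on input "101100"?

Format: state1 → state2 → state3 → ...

Execution trace:
Initial: [s0]101100
Step 1: δ(s0, 1) = (s1, 1, R) → 1[s1]01100
Step 2: δ(s1, 0) = (s0, 1, R) → 11[s0]1100
Step 3: δ(s0, 1) = (s1, 1, R) → 111[s1]100
Step 4: δ(s1, 1) = (s1, 0, R) → 1110[s1]00
Step 5: δ(s1, 0) = (s0, 1, R) → 11101[s0]0

State sequence: s0 → s1 → s0 → s1 → s1 → s0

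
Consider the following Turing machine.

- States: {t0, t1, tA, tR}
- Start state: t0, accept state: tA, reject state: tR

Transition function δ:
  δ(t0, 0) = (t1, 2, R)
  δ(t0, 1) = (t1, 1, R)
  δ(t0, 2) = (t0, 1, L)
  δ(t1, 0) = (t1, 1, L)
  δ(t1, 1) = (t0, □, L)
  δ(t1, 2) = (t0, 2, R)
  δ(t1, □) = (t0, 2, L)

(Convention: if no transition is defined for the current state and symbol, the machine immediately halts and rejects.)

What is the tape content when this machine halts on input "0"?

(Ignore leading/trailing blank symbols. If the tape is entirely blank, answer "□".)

Execution trace:
Initial: [t0]0
Step 1: δ(t0, 0) = (t1, 2, R) → 2[t1]□
Step 2: δ(t1, □) = (t0, 2, L) → [t0]22
Step 3: δ(t0, 2) = (t0, 1, L) → [t0]□12

No transition is defined for δ(t0, □). By convention the machine halts and rejects.

Final tape (ignoring leading/trailing blanks): 12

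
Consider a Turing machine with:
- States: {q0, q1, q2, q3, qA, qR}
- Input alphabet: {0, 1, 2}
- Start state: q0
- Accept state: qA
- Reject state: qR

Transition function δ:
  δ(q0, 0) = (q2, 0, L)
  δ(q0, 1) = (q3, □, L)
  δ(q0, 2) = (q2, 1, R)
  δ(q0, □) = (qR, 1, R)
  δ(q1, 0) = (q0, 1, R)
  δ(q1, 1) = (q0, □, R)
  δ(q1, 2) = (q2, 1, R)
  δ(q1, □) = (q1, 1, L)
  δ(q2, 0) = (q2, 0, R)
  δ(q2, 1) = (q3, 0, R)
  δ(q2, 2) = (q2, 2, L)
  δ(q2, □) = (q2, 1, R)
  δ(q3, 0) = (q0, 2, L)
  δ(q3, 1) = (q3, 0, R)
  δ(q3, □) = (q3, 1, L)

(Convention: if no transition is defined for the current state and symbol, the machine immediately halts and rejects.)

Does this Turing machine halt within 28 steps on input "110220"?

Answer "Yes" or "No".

Execution trace:
Initial: [q0]110220
Step 1: δ(q0, 1) = (q3, □, L) → [q3]□□10220
Step 2: δ(q3, □) = (q3, 1, L) → [q3]□1□10220
Step 3: δ(q3, □) = (q3, 1, L) → [q3]□11□10220
Step 4: δ(q3, □) = (q3, 1, L) → [q3]□111□10220
Step 5: δ(q3, □) = (q3, 1, L) → [q3]□1111□10220
Step 6: δ(q3, □) = (q3, 1, L) → [q3]□11111□10220
Step 7: δ(q3, □) = (q3, 1, L) → [q3]□111111□10220
Step 8: δ(q3, □) = (q3, 1, L) → [q3]□1111111□10220
Step 9: δ(q3, □) = (q3, 1, L) → [q3]□11111111□10220
Step 10: δ(q3, □) = (q3, 1, L) → [q3]□111111111□10220
Step 11: δ(q3, □) = (q3, 1, L) → [q3]□1111111111□10220
Step 12: δ(q3, □) = (q3, 1, L) → [q3]□11111111111□10220
Step 13: δ(q3, □) = (q3, 1, L) → [q3]□111111111111□10220
Step 14: δ(q3, □) = (q3, 1, L) → [q3]□1111111111111□10220
Step 15: δ(q3, □) = (q3, 1, L) → [q3]□11111111111111□10220
Step 16: δ(q3, □) = (q3, 1, L) → [q3]□111111111111111□10220
Step 17: δ(q3, □) = (q3, 1, L) → [q3]□1111111111111111□10220
Step 18: δ(q3, □) = (q3, 1, L) → [q3]□11111111111111111□10220
Step 19: δ(q3, □) = (q3, 1, L) → [q3]□111111111111111111□10220
Step 20: δ(q3, □) = (q3, 1, L) → [q3]□1111111111111111111□10220
Step 21: δ(q3, □) = (q3, 1, L) → [q3]□11111111111111111111□10220
Step 22: δ(q3, □) = (q3, 1, L) → [q3]□111111111111111111111□10220
Step 23: δ(q3, □) = (q3, 1, L) → [q3]□1111111111111111111111□10220
Step 24: δ(q3, □) = (q3, 1, L) → [q3]□11111111111111111111111□10220
Step 25: δ(q3, □) = (q3, 1, L) → [q3]□111111111111111111111111□10220
Step 26: δ(q3, □) = (q3, 1, L) → [q3]□1111111111111111111111111□10220
Step 27: δ(q3, □) = (q3, 1, L) → [q3]□11111111111111111111111111□10220
Step 28: δ(q3, □) = (q3, 1, L) → [q3]□111111111111111111111111111□10220

The machine has not reached a halting state after 28 steps.
The machine did not halt within the 28-step bound.

Answer: No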